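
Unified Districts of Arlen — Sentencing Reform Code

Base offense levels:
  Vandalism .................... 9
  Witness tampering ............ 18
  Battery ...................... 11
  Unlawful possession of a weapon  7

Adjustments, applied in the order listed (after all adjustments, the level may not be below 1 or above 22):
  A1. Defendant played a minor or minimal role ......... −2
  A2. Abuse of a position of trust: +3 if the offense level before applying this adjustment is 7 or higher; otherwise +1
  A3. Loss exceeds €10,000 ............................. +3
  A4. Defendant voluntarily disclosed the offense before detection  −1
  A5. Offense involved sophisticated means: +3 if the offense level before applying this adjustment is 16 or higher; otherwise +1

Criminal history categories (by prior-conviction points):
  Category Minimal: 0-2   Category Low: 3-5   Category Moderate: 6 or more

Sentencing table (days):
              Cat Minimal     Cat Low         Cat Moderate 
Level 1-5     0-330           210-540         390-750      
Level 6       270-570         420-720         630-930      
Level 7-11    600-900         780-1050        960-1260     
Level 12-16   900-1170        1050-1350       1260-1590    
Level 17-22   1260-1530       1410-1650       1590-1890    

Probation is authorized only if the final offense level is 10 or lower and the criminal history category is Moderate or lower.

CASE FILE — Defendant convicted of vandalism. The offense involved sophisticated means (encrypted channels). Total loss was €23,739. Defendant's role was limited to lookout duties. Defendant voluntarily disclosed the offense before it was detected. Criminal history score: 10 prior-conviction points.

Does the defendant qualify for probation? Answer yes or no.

Yes

Base offense level for vandalism: 9.
A1 applies: 9 − 2 = 7.
A3 applies: 7 + 3 = 10.
A4 applies: 10 − 1 = 9.
A5 applies (level before this adjustment is 9 < 16, so +1): 9 + 1 = 10.
Final offense level: 10.
Criminal history: 10 prior points → Category Moderate (6+).
Level 10 falls in the 7-11 band.
Grid: Level 7-11 × Category Moderate = 960-1260 days.
Probation check: level 10 ≤ 10 and category Moderate ≤ Moderate → eligible.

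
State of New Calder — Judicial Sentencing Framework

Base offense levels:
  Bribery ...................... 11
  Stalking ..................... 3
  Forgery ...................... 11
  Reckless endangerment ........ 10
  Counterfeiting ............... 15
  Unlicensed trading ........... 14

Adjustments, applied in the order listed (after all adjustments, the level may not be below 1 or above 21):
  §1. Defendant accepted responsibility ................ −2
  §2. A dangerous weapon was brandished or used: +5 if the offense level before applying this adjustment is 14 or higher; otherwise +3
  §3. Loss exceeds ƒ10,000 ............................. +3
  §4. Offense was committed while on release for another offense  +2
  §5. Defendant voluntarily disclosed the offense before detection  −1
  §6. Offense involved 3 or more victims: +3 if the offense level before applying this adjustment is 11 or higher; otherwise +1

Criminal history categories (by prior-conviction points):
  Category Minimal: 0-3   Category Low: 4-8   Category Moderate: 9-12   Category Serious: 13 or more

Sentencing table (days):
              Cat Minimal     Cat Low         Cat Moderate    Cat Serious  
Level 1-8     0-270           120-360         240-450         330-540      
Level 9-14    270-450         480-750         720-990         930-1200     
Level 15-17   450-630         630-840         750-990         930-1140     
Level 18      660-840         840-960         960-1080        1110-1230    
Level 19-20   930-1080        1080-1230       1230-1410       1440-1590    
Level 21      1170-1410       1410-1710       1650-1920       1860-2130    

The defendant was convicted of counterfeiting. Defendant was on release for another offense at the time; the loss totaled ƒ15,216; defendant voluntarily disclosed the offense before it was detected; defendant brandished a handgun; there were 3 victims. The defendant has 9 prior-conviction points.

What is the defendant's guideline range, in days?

Base offense level for counterfeiting: 15.
§2 applies (level before this adjustment is 15 ≥ 14, so +5): 15 + 5 = 20.
§3 applies: 20 + 3 = 23.
§4 applies: 23 + 2 = 25.
§5 applies: 25 − 1 = 24.
§6 applies (level before this adjustment is 24 ≥ 11, so +3): 24 + 3 = 27.
Level 27 exceeds the maximum of 21; capped at 21.
Final offense level: 21.
Criminal history: 9 prior points → Category Moderate (9-12).
Level 21 falls in the 21 band.
Grid: Level 21 × Category Moderate = 1650-1920 days.

1650-1920 days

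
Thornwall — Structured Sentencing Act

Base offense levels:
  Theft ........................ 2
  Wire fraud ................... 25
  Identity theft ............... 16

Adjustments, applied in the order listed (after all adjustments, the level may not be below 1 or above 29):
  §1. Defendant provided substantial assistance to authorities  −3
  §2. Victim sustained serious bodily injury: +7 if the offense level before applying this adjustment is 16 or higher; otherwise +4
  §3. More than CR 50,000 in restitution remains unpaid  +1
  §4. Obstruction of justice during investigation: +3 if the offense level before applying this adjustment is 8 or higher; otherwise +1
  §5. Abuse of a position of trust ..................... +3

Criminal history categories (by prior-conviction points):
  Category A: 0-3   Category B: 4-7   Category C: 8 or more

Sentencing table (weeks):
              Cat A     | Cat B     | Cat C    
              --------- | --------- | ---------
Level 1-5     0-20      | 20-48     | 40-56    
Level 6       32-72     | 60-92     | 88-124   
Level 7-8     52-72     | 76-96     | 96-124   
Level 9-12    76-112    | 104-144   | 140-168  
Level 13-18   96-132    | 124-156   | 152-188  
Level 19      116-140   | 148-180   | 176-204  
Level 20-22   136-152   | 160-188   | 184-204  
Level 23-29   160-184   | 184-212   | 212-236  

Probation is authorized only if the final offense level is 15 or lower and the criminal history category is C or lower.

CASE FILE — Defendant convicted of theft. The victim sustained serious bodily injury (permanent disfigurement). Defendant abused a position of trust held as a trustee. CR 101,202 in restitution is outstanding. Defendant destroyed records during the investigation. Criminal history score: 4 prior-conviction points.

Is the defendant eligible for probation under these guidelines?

Yes

Base offense level for theft: 2.
§1 does not apply.
§2 applies (level before this adjustment is 2 < 16, so +4): 2 + 4 = 6.
§3 applies: 6 + 1 = 7.
§4 applies (level before this adjustment is 7 < 8, so +1): 7 + 1 = 8.
§5 applies: 8 + 3 = 11.
Final offense level: 11.
Criminal history: 4 prior points → Category B (4-7).
Level 11 falls in the 9-12 band.
Grid: Level 9-12 × Category B = 104-144 weeks.
Probation check: level 11 ≤ 15 and category B ≤ C → eligible.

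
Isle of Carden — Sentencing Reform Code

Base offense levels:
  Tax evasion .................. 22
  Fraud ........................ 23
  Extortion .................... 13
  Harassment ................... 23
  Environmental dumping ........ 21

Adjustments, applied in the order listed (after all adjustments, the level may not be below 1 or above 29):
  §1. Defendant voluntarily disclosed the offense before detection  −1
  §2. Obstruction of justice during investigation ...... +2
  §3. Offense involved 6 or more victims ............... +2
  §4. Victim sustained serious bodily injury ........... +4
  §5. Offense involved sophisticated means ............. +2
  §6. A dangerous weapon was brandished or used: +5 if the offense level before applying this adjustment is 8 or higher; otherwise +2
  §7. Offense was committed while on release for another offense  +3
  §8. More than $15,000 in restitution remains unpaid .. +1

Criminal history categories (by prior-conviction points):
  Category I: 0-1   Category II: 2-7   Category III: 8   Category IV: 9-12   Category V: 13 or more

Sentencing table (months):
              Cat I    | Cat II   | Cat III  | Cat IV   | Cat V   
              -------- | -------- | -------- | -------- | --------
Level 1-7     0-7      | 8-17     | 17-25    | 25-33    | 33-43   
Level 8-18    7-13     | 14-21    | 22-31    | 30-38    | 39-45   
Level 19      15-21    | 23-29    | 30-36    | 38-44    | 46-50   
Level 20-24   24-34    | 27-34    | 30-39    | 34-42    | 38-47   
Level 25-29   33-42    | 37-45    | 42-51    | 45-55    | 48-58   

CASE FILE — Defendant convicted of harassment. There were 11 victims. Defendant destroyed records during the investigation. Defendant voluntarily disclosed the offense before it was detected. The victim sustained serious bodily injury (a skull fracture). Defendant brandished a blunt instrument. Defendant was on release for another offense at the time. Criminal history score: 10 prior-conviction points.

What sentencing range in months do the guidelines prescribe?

Base offense level for harassment: 23.
§1 applies: 23 − 1 = 22.
§2 applies: 22 + 2 = 24.
§3 applies: 24 + 2 = 26.
§4 applies: 26 + 4 = 30.
§6 applies (level before this adjustment is 30 ≥ 8, so +5): 30 + 5 = 35.
§7 applies: 35 + 3 = 38.
§8 does not apply.
Level 38 exceeds the maximum of 29; capped at 29.
Final offense level: 29.
Criminal history: 10 prior points → Category IV (9-12).
Level 29 falls in the 25-29 band.
Grid: Level 25-29 × Category IV = 45-55 months.

45-55 months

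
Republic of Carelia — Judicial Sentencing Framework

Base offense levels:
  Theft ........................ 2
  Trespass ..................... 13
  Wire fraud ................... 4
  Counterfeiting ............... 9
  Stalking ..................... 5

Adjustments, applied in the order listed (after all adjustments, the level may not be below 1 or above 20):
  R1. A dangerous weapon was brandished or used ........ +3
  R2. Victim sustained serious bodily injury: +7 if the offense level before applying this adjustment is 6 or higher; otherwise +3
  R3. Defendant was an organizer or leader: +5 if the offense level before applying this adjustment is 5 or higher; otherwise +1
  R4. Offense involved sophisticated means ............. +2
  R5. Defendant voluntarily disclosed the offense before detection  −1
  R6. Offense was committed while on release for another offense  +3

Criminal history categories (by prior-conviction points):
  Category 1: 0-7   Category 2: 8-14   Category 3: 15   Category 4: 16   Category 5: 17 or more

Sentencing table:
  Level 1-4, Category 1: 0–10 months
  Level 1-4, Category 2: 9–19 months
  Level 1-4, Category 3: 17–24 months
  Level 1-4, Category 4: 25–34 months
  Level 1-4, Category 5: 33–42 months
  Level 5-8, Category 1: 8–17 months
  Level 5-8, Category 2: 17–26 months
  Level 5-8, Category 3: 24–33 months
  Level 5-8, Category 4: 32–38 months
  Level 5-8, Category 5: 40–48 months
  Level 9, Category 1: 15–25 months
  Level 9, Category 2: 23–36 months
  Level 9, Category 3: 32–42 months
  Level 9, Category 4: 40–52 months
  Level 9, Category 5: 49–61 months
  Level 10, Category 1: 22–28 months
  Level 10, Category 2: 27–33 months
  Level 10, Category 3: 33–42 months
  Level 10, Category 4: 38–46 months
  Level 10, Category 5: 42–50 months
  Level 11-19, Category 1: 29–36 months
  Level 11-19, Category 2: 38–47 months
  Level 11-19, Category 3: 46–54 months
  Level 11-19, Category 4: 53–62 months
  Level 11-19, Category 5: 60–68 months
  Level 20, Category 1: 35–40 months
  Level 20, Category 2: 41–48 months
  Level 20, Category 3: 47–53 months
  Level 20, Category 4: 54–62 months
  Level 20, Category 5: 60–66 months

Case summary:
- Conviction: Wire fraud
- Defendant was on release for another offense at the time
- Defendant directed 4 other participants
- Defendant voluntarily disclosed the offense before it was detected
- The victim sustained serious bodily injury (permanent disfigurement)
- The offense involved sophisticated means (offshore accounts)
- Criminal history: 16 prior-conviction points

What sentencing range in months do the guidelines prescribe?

Base offense level for wire fraud: 4.
R2 applies (level before this adjustment is 4 < 6, so +3): 4 + 3 = 7.
R3 applies (level before this adjustment is 7 ≥ 5, so +5): 7 + 5 = 12.
R4 applies: 12 + 2 = 14.
R5 applies: 14 − 1 = 13.
R6 applies: 13 + 3 = 16.
Final offense level: 16.
Criminal history: 16 prior points → Category 4 (16).
Level 16 falls in the 11-19 band.
Grid: Level 11-19 × Category 4 = 53-62 months.

53-62 months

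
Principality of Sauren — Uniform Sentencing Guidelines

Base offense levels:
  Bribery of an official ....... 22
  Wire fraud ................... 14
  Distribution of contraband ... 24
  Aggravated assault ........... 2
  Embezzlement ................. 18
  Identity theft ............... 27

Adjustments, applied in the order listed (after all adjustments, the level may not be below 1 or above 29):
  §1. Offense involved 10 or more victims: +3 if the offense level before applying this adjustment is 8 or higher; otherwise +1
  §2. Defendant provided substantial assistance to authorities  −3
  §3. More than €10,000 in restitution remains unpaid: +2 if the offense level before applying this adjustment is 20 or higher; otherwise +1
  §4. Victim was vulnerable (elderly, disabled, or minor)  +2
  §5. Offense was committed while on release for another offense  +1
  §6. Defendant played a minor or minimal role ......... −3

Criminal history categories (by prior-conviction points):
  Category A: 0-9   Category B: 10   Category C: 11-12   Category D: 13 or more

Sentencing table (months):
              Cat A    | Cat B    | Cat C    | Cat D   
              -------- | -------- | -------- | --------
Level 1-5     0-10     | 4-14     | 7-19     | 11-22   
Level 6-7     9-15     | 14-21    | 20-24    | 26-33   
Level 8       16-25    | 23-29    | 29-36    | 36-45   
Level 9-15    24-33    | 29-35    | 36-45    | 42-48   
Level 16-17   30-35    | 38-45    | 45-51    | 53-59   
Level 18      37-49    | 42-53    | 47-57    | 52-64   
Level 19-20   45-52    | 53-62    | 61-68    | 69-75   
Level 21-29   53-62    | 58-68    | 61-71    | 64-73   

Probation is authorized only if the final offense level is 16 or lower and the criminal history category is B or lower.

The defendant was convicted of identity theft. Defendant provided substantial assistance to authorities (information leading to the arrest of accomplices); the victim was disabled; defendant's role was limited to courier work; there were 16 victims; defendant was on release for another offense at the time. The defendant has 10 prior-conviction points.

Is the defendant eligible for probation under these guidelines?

Base offense level for identity theft: 27.
§1 applies (level before this adjustment is 27 ≥ 8, so +3): 27 + 3 = 30.
§2 applies: 30 − 3 = 27.
§4 applies: 27 + 2 = 29.
§5 applies: 29 + 1 = 30.
§6 applies: 30 − 3 = 27.
Final offense level: 27.
Criminal history: 10 prior points → Category B (10).
Level 27 falls in the 21-29 band.
Grid: Level 21-29 × Category B = 58-68 months.
Probation check: level 27 > 16 and category B ≤ B → not eligible.

No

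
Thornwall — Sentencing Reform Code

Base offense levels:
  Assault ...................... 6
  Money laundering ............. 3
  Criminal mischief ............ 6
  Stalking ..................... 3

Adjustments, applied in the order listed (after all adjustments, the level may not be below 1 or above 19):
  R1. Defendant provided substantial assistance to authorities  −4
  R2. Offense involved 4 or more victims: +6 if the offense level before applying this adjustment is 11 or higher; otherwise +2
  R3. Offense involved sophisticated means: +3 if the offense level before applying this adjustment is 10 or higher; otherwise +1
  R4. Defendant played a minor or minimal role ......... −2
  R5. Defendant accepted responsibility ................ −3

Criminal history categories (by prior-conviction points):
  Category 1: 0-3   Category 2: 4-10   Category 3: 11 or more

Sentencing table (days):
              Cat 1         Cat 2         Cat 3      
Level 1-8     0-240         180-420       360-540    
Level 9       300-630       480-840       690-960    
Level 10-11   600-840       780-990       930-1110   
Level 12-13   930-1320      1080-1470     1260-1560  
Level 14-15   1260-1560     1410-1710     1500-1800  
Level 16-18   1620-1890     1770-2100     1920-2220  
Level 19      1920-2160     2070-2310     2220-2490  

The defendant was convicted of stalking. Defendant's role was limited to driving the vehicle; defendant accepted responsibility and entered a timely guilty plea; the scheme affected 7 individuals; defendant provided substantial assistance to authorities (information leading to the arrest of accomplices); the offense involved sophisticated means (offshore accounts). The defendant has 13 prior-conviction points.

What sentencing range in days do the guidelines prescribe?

360-540 days

Base offense level for stalking: 3.
R1 applies: 3 − 4 = -1.
R2 applies (level before this adjustment is -1 < 11, so +2): -1 + 2 = 1.
R3 applies (level before this adjustment is 1 < 10, so +1): 1 + 1 = 2.
R4 applies: 2 − 2 = 0.
R5 applies: 0 − 3 = -3.
Level -3 is below the minimum of 1; floored at 1.
Final offense level: 1.
Criminal history: 13 prior points → Category 3 (11+).
Level 1 falls in the 1-8 band.
Grid: Level 1-8 × Category 3 = 360-540 days.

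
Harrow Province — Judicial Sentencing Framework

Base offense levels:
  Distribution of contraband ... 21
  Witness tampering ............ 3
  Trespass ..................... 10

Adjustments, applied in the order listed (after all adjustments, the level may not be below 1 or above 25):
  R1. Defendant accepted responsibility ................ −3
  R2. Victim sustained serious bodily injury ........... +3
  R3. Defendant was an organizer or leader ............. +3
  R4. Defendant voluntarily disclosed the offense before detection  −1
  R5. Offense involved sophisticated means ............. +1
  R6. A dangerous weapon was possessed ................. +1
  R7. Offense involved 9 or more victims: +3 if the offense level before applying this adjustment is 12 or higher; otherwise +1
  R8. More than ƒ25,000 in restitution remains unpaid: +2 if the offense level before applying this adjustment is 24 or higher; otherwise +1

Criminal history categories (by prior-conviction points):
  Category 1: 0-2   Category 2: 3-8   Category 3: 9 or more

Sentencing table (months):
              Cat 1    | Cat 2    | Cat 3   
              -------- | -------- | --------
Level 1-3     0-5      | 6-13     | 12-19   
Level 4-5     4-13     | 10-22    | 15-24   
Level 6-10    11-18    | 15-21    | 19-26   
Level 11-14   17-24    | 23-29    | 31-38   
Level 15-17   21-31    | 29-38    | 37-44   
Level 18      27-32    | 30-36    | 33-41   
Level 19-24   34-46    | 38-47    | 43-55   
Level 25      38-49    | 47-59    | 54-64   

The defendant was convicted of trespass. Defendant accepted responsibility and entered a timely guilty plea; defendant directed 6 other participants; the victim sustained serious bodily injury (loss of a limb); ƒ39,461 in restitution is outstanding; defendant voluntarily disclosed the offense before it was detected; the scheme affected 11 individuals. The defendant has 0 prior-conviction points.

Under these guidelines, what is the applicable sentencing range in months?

21-31 months

Base offense level for trespass: 10.
R1 applies: 10 − 3 = 7.
R2 applies: 7 + 3 = 10.
R3 applies: 10 + 3 = 13.
R4 applies: 13 − 1 = 12.
R6 does not apply.
R7 applies (level before this adjustment is 12 ≥ 12, so +3): 12 + 3 = 15.
R8 applies (level before this adjustment is 15 < 24, so +1): 15 + 1 = 16.
Final offense level: 16.
Criminal history: 0 prior points → Category 1 (0-2).
Level 16 falls in the 15-17 band.
Grid: Level 15-17 × Category 1 = 21-31 months.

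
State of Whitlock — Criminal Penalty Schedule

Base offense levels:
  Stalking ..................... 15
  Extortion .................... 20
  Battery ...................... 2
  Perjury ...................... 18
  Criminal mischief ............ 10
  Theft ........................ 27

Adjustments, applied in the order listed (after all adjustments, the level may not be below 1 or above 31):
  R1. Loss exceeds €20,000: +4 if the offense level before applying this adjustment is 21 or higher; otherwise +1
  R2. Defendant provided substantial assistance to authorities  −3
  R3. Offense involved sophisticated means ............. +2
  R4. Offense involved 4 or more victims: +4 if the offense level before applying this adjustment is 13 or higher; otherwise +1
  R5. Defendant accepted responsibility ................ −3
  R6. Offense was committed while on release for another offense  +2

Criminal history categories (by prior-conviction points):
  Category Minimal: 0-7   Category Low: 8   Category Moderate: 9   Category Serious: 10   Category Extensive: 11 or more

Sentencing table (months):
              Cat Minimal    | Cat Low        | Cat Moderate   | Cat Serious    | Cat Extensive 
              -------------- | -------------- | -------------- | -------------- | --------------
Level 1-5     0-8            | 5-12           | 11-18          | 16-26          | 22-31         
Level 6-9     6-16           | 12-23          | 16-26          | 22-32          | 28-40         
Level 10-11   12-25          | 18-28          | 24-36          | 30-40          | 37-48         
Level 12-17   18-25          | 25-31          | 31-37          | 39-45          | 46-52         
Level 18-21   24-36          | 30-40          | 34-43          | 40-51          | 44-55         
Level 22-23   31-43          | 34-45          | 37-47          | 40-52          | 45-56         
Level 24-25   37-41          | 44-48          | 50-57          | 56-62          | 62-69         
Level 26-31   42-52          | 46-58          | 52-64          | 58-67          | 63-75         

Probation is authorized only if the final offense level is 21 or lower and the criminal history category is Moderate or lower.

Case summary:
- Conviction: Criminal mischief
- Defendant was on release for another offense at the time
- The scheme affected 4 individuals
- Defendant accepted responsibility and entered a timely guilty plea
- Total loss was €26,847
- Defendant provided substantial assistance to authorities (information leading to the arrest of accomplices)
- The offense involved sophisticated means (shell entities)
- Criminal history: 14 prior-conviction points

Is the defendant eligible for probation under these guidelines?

No

Base offense level for criminal mischief: 10.
R1 applies (level before this adjustment is 10 < 21, so +1): 10 + 1 = 11.
R2 applies: 11 − 3 = 8.
R3 applies: 8 + 2 = 10.
R4 applies (level before this adjustment is 10 < 13, so +1): 10 + 1 = 11.
R5 applies: 11 − 3 = 8.
R6 applies: 8 + 2 = 10.
Final offense level: 10.
Criminal history: 14 prior points → Category Extensive (11+).
Level 10 falls in the 10-11 band.
Grid: Level 10-11 × Category Extensive = 37-48 months.
Probation check: level 10 ≤ 21 and category Extensive > Moderate → not eligible.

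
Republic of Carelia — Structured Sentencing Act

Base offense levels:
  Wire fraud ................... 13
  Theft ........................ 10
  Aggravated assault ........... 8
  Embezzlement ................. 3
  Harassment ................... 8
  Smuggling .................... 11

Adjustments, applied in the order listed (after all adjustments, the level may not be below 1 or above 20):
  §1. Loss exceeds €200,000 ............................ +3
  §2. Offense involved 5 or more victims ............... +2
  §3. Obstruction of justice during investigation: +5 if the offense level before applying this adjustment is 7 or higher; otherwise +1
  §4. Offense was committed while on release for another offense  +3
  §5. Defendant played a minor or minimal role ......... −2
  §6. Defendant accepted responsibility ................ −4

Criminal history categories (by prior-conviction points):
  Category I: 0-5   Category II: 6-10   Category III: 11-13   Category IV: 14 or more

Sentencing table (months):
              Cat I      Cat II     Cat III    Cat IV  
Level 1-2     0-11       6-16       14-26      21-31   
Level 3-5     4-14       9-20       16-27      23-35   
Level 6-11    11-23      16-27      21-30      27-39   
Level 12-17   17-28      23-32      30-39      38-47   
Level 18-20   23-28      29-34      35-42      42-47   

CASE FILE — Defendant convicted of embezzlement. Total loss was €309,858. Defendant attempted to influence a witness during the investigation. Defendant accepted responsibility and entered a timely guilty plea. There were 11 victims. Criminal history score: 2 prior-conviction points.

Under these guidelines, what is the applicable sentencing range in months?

Base offense level for embezzlement: 3.
§1 applies: 3 + 3 = 6.
§2 applies: 6 + 2 = 8.
§3 applies (level before this adjustment is 8 ≥ 7, so +5): 8 + 5 = 13.
§4 does not apply.
§6 applies: 13 − 4 = 9.
Final offense level: 9.
Criminal history: 2 prior points → Category I (0-5).
Level 9 falls in the 6-11 band.
Grid: Level 6-11 × Category I = 11-23 months.

11-23 months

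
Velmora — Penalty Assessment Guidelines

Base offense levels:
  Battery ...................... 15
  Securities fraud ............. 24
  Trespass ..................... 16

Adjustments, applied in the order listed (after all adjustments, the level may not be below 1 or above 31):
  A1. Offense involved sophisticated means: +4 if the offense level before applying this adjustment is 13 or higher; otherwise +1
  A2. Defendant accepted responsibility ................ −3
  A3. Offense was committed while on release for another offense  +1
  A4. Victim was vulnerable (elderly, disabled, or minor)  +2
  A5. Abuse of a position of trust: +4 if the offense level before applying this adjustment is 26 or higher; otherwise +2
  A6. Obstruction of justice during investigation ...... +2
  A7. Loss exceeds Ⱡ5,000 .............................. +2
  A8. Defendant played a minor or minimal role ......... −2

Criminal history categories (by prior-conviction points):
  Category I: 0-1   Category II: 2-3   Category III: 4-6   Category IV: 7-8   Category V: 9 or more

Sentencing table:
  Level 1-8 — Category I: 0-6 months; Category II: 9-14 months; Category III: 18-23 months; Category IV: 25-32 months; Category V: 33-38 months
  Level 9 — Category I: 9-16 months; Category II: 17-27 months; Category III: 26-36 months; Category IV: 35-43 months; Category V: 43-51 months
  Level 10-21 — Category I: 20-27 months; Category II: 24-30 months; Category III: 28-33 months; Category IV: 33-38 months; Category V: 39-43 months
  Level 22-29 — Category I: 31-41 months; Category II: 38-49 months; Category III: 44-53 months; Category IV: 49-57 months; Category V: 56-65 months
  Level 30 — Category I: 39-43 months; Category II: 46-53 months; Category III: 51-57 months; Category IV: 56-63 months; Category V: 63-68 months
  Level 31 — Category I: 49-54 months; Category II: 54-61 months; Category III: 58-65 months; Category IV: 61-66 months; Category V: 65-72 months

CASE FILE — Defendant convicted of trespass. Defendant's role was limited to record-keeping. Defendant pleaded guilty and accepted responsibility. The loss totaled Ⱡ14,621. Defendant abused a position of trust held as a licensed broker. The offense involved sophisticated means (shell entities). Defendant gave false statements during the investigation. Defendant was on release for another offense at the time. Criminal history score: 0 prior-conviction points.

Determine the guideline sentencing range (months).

Base offense level for trespass: 16.
A1 applies (level before this adjustment is 16 ≥ 13, so +4): 16 + 4 = 20.
A2 applies: 20 − 3 = 17.
A3 applies: 17 + 1 = 18.
A4 does not apply.
A5 applies (level before this adjustment is 18 < 26, so +2): 18 + 2 = 20.
A6 applies: 20 + 2 = 22.
A7 applies: 22 + 2 = 24.
A8 applies: 24 − 2 = 22.
Final offense level: 22.
Criminal history: 0 prior points → Category I (0-1).
Level 22 falls in the 22-29 band.
Grid: Level 22-29 × Category I = 31-41 months.

31-41 months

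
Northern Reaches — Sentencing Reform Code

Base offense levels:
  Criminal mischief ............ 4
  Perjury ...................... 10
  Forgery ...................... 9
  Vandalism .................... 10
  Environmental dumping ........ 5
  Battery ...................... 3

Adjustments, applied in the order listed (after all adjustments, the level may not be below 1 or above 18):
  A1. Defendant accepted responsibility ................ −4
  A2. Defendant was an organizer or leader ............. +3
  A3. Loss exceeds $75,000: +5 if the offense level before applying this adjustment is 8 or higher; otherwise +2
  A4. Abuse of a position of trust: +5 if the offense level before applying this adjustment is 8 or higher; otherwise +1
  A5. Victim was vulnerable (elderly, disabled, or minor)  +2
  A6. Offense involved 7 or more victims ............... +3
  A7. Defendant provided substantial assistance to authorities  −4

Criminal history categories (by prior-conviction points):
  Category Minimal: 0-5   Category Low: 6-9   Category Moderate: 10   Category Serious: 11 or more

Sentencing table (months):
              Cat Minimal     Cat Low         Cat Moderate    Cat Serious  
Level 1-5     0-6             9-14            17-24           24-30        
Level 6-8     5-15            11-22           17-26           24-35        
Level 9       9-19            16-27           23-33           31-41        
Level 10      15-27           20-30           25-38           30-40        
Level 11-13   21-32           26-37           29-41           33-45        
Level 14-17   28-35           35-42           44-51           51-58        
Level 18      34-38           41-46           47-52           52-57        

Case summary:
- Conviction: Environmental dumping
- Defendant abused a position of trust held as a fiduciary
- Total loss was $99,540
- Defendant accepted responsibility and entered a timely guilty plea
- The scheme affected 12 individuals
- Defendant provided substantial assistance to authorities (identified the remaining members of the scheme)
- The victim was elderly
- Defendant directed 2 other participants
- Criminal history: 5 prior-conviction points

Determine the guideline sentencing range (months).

5-15 months

Base offense level for environmental dumping: 5.
A1 applies: 5 − 4 = 1.
A2 applies: 1 + 3 = 4.
A3 applies (level before this adjustment is 4 < 8, so +2): 4 + 2 = 6.
A4 applies (level before this adjustment is 6 < 8, so +1): 6 + 1 = 7.
A5 applies: 7 + 2 = 9.
A6 applies: 9 + 3 = 12.
A7 applies: 12 − 4 = 8.
Final offense level: 8.
Criminal history: 5 prior points → Category Minimal (0-5).
Level 8 falls in the 6-8 band.
Grid: Level 6-8 × Category Minimal = 5-15 months.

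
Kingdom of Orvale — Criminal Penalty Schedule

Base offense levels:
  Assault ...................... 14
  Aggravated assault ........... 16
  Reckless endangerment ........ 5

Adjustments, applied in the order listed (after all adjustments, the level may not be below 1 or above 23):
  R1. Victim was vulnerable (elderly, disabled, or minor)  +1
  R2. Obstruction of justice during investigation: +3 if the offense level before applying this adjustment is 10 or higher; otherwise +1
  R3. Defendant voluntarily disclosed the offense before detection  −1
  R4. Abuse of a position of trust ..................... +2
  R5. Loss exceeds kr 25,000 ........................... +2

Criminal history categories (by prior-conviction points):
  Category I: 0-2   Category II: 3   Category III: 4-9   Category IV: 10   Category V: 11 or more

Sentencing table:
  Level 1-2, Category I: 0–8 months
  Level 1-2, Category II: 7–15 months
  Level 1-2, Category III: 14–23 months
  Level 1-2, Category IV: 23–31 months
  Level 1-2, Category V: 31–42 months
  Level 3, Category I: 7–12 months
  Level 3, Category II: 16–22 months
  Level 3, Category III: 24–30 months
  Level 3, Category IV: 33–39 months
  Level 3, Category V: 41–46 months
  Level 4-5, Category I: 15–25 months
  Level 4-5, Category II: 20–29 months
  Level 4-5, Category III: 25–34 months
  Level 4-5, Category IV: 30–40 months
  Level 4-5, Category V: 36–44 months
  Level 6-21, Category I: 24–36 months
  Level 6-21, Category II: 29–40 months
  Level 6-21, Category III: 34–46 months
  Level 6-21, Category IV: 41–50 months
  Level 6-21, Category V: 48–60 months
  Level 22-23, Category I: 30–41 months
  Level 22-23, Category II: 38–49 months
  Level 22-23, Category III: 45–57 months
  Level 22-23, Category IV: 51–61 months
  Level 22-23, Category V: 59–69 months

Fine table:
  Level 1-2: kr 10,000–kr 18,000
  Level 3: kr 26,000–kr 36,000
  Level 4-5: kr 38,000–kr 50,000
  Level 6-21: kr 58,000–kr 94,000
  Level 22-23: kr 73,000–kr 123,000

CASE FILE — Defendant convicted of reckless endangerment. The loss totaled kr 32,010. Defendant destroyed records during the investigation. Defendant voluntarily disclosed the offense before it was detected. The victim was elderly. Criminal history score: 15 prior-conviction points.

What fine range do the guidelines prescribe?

Base offense level for reckless endangerment: 5.
R1 applies: 5 + 1 = 6.
R2 applies (level before this adjustment is 6 < 10, so +1): 6 + 1 = 7.
R3 applies: 7 − 1 = 6.
R5 applies: 6 + 2 = 8.
Final offense level: 8.
Level 8 falls in the 6-21 band.
Fine table: Level 6-21 → kr 58,000–kr 94,000.

kr 58,000–kr 94,000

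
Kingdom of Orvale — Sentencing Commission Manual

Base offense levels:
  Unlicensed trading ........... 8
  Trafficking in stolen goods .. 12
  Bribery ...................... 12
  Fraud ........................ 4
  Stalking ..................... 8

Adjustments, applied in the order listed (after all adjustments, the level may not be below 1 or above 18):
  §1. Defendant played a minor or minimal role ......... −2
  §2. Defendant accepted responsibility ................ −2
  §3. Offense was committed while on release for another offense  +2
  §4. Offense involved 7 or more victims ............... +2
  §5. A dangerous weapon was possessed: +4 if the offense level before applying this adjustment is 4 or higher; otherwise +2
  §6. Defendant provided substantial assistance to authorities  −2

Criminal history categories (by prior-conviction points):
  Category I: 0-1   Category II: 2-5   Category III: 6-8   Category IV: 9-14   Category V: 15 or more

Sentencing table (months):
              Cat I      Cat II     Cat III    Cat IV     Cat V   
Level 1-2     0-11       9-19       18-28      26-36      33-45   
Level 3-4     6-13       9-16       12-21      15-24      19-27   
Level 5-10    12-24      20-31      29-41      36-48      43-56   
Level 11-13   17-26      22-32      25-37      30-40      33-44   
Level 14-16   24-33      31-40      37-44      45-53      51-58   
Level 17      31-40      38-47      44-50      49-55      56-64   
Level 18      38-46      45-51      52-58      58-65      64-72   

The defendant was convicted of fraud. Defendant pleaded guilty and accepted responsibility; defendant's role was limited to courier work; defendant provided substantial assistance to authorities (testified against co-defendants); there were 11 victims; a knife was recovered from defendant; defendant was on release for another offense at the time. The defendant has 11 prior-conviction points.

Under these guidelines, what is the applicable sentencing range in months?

Base offense level for fraud: 4.
§1 applies: 4 − 2 = 2.
§2 applies: 2 − 2 = 0.
§3 applies: 0 + 2 = 2.
§4 applies: 2 + 2 = 4.
§5 applies (level before this adjustment is 4 ≥ 4, so +4): 4 + 4 = 8.
§6 applies: 8 − 2 = 6.
Final offense level: 6.
Criminal history: 11 prior points → Category IV (9-14).
Level 6 falls in the 5-10 band.
Grid: Level 5-10 × Category IV = 36-48 months.

36-48 months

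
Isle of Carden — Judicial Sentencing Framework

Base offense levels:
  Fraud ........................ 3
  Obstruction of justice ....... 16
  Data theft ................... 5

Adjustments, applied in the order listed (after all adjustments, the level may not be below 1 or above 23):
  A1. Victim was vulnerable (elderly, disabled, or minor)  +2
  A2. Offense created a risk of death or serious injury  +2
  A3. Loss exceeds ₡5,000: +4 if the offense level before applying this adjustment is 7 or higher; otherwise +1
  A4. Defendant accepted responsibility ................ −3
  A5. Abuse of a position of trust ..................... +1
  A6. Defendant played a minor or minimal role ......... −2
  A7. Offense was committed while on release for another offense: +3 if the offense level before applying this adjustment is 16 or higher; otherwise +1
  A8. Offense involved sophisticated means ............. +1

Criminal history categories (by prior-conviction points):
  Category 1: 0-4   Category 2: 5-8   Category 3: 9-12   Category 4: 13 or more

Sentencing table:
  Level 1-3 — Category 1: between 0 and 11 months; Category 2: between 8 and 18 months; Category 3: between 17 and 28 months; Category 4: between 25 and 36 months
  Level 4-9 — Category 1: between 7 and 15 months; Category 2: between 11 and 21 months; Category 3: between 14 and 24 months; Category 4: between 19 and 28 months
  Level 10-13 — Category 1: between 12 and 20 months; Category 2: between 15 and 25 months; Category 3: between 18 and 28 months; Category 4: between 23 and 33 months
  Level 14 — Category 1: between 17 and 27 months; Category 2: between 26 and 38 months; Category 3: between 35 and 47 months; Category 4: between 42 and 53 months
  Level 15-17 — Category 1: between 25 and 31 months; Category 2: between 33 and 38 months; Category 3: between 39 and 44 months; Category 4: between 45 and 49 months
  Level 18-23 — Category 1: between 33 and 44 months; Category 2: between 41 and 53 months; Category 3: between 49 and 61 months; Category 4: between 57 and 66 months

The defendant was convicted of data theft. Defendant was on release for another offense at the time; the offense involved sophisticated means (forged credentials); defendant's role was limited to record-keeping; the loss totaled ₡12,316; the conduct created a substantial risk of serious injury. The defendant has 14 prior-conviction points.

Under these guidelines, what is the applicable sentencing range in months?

Base offense level for data theft: 5.
A2 applies: 5 + 2 = 7.
A3 applies (level before this adjustment is 7 ≥ 7, so +4): 7 + 4 = 11.
A4 does not apply.
A6 applies: 11 − 2 = 9.
A7 applies (level before this adjustment is 9 < 16, so +1): 9 + 1 = 10.
A8 applies: 10 + 1 = 11.
Final offense level: 11.
Criminal history: 14 prior points → Category 4 (13+).
Level 11 falls in the 10-13 band.
Grid: Level 10-13 × Category 4 = 23-33 months.

23-33 months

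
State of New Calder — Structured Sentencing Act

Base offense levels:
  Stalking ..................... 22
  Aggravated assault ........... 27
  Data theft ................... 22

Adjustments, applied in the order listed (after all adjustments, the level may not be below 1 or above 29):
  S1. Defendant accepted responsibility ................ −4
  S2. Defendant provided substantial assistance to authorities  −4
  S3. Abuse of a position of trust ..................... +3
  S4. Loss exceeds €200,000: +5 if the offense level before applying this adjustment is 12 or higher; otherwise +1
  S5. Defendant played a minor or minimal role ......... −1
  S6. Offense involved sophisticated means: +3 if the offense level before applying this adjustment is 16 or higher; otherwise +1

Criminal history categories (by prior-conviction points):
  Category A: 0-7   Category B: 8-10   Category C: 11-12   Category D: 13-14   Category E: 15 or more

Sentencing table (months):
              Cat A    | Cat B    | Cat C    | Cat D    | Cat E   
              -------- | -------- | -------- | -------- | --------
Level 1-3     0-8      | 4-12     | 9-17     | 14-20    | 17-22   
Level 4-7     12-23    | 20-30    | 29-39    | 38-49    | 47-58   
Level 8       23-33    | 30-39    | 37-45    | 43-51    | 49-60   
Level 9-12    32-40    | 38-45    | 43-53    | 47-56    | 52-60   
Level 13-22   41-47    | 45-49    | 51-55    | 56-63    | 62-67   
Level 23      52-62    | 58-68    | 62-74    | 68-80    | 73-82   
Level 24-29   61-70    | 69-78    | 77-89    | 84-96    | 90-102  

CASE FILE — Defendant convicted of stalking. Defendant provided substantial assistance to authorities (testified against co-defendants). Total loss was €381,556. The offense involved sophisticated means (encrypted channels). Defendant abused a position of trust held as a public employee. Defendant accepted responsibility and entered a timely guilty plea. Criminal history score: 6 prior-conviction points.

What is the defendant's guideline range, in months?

Base offense level for stalking: 22.
S1 applies: 22 − 4 = 18.
S2 applies: 18 − 4 = 14.
S3 applies: 14 + 3 = 17.
S4 applies (level before this adjustment is 17 ≥ 12, so +5): 17 + 5 = 22.
S5 does not apply.
S6 applies (level before this adjustment is 22 ≥ 16, so +3): 22 + 3 = 25.
Final offense level: 25.
Criminal history: 6 prior points → Category A (0-7).
Level 25 falls in the 24-29 band.
Grid: Level 24-29 × Category A = 61-70 months.

61-70 months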